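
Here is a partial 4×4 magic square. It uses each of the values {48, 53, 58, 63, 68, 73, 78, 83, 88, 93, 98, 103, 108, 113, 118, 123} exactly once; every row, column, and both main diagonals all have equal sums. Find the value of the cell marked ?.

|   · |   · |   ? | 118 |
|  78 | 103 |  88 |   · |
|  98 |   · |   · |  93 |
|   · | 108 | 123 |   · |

The 16 entries sum to 1368, so each line sums to 1368/4 = 342.
Row 2 needs 342; the known cells sum to 269, so (2,4) = 73.
Column 4: 118 + 73 + 93 + ? = 342, so (4,4) = 58.
The remaining cell in row 4 is (4,1) = 342 − 289 = 53.
From column 1, 342 − (78 + 98 + 53) gives (1,1) = 113.
The remaining cell in main diagonal is (3,3) = 342 − 274 = 68.
Anti-diagonal needs 342; the known cells sum to 259, so (3,2) = 83.
Column 2 must total 342; the given cells sum to 294, so (1,2) = 48.
Using column 3: 88 + 68 + 123 + ? → (1,3) = 342 − 279 = 63.

63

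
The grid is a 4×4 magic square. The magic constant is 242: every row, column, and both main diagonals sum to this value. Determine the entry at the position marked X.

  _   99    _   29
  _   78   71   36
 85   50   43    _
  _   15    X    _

Row 2 needs 242; the known cells sum to 185, so (2,1) = 57.
Row 3 must total 242; the given cells sum to 178, so (3,4) = 64.
The remaining cell in column 4 is (4,4) = 242 − 129 = 113.
Main diagonal: 78 + 43 + 113 + ? = 242, so (1,1) = 8.
Anti-diagonal must total 242; the given cells sum to 150, so (4,1) = 92.
Row 1: 8 + 99 + 29 + ? = 242, so (1,3) = 106.
Row 4 needs 242; the known cells sum to 220, so (4,3) = 22.

22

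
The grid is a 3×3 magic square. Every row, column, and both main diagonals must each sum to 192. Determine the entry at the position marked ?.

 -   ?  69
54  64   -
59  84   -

44

The remaining cell in row 2 is (2,3) = 192 − 118 = 74.
The remaining cell in row 3 is (3,3) = 192 − 143 = 49.
Column 1 needs 192; the known cells sum to 113, so (1,1) = 79.
Using column 2: 64 + 84 + ? → (1,2) = 192 − 148 = 44.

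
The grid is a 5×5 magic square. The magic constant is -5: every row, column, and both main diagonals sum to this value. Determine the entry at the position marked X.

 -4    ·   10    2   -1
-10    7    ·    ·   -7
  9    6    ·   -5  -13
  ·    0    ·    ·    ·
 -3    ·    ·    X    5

Using row 1: -4 + 10 + 2 + (-1) + ? → (1,2) = -5 − 7 = -12.
The remaining cell in row 3 is (3,3) = -5 − (-3) = -2.
Column 1: -4 + (-10) + 9 + (-3) + ? = -5, so (4,1) = 3.
Column 2 needs -5; the known cells sum to 1, so (5,2) = -6.
Using column 5: -1 + (-7) + (-13) + 5 + ? → (4,5) = -5 − (-16) = 11.
The remaining cell in main diagonal is (4,4) = -5 − 6 = -11.
The remaining cell in anti-diagonal is (2,4) = -5 − (-6) = 1.
Using row 2: -10 + 7 + 1 + (-7) + ? → (2,3) = -5 − (-9) = 4.
The remaining cell in row 4 is (4,3) = -5 − 3 = -8.
From column 3, -5 − (10 + 4 + (-2) + (-8)) gives (5,3) = -9.
From column 4, -5 − (2 + 1 + (-5) + (-11)) gives (5,4) = 8.

8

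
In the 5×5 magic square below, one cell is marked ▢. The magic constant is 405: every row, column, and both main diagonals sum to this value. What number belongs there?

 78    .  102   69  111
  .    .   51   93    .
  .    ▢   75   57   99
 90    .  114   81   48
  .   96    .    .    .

Row 1 must total 405; the given cells sum to 360, so (1,2) = 45.
Using row 4: 90 + 114 + 81 + 48 + ? → (4,2) = 405 − 333 = 72.
Column 3 needs 405; the known cells sum to 342, so (5,3) = 63.
Column 4 needs 405; the known cells sum to 300, so (5,4) = 105.
Anti-diagonal: 111 + 93 + 75 + 72 + ? = 405, so (5,1) = 54.
The remaining cell in row 5 is (5,5) = 405 − 318 = 87.
Column 5 must total 405; the given cells sum to 345, so (2,5) = 60.
Using main diagonal: 78 + 75 + 81 + 87 + ? → (2,2) = 405 − 321 = 84.
Row 2 must total 405; the given cells sum to 288, so (2,1) = 117.
From column 1, 405 − (78 + 117 + 90 + 54) gives (3,1) = 66.
Column 2: 45 + 84 + 72 + 96 + ? = 405, so (3,2) = 108.

108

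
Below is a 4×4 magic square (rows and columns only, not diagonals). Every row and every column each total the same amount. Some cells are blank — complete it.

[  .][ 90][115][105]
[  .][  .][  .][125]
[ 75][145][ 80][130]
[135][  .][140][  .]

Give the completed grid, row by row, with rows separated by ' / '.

120 90 115 105 / 100 110 95 125 / 75 145 80 130 / 135 85 140 70

Row 3 is already complete: 75 + 145 + 80 + 130 = 430, so that is the magic constant.
From row 1, 430 − (90 + 115 + 105) gives (1,1) = 120.
From column 1, 430 − (120 + 75 + 135) gives (2,1) = 100.
Column 3 must total 430; the given cells sum to 335, so (2,3) = 95.
Column 4 needs 430; the known cells sum to 360, so (4,4) = 70.
Row 2 needs 430; the known cells sum to 320, so (2,2) = 110.
Using row 4: 135 + 140 + 70 + ? → (4,2) = 430 − 345 = 85.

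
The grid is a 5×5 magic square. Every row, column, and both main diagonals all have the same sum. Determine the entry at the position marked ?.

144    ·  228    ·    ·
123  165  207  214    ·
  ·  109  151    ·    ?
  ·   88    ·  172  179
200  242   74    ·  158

Main diagonal is complete and sums to 790; that is the magic constant.
Row 2 needs 790; the known cells sum to 709, so (2,5) = 81.
Row 5 needs 790; the known cells sum to 674, so (5,4) = 116.
The remaining cell in column 2 is (1,2) = 790 − 604 = 186.
The remaining cell in column 3 is (4,3) = 790 − 660 = 130.
Anti-diagonal needs 790; the known cells sum to 653, so (1,5) = 137.
Row 1 needs 790; the known cells sum to 695, so (1,4) = 95.
Using row 4: 88 + 130 + 172 + 179 + ? → (4,1) = 790 − 569 = 221.
Column 1 needs 790; the known cells sum to 688, so (3,1) = 102.
Column 4: 95 + 214 + 172 + 116 + ? = 790, so (3,4) = 193.
Using column 5: 137 + 81 + 179 + 158 + ? → (3,5) = 790 − 555 = 235.

235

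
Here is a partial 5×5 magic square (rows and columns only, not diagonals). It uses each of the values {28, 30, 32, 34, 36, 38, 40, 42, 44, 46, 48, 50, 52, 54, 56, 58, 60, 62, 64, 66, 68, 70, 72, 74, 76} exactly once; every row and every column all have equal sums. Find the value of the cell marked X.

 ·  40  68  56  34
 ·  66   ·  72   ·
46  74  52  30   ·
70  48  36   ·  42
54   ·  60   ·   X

76

The 25 entries sum to 1300, so each line sums to 1300/5 = 260.
Row 1 must total 260; the given cells sum to 198, so (1,1) = 62.
From row 3, 260 − (46 + 74 + 52 + 30) gives (3,5) = 58.
Row 4 needs 260; the known cells sum to 196, so (4,4) = 64.
Column 1: 62 + 46 + 70 + 54 + ? = 260, so (2,1) = 28.
Column 2: 40 + 66 + 74 + 48 + ? = 260, so (5,2) = 32.
Column 3 needs 260; the known cells sum to 216, so (2,3) = 44.
The remaining cell in column 4 is (5,4) = 260 − 222 = 38.
Using row 2: 28 + 66 + 44 + 72 + ? → (2,5) = 260 − 210 = 50.
The remaining cell in row 5 is (5,5) = 260 − 184 = 76.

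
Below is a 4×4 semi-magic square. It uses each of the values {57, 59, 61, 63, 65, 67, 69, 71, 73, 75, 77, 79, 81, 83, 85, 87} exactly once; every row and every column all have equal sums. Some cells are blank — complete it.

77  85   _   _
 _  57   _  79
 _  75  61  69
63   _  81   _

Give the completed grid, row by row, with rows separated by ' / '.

77 85 59 67 / 65 57 87 79 / 83 75 61 69 / 63 71 81 73

The 16 entries sum to 1152, so each line sums to 1152/4 = 288.
From row 3, 288 − (75 + 61 + 69) gives (3,1) = 83.
Column 1: 77 + 83 + 63 + ? = 288, so (2,1) = 65.
From column 2, 288 − (85 + 57 + 75) gives (4,2) = 71.
Using row 2: 65 + 57 + 79 + ? → (2,3) = 288 − 201 = 87.
From row 4, 288 − (63 + 71 + 81) gives (4,4) = 73.
Column 3: 87 + 61 + 81 + ? = 288, so (1,3) = 59.
Column 4 must total 288; the given cells sum to 221, so (1,4) = 67.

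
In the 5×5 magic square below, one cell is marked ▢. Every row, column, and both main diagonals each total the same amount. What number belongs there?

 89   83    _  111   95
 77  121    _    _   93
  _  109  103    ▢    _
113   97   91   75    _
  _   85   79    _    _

Column 2 is complete and sums to 495; that is the magic constant.
Row 1 needs 495; the known cells sum to 378, so (1,3) = 117.
Using row 4: 113 + 97 + 91 + 75 + ? → (4,5) = 495 − 376 = 119.
The remaining cell in column 3 is (2,3) = 495 − 390 = 105.
Using main diagonal: 89 + 121 + 103 + 75 + ? → (5,5) = 495 − 388 = 107.
The remaining cell in row 2 is (2,4) = 495 − 396 = 99.
From column 5, 495 − (95 + 93 + 119 + 107) gives (3,5) = 81.
From anti-diagonal, 495 − (95 + 99 + 103 + 97) gives (5,1) = 101.
From row 5, 495 − (101 + 85 + 79 + 107) gives (5,4) = 123.
The remaining cell in column 1 is (3,1) = 495 − 380 = 115.
Column 4: 111 + 99 + 75 + 123 + ? = 495, so (3,4) = 87.

87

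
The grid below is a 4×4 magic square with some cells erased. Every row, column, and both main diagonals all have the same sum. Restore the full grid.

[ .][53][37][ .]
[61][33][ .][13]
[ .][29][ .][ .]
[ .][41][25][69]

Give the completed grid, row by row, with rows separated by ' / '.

9 53 37 57 / 61 33 49 13 / 65 29 45 17 / 21 41 25 69

Column 2 is already complete: 53 + 33 + 29 + 41 = 156, so that is the magic constant.
From row 2, 156 − (61 + 33 + 13) gives (2,3) = 49.
Row 4: 41 + 25 + 69 + ? = 156, so (4,1) = 21.
Using column 3: 37 + 49 + 25 + ? → (3,3) = 156 − 111 = 45.
Using main diagonal: 33 + 45 + 69 + ? → (1,1) = 156 − 147 = 9.
From anti-diagonal, 156 − (49 + 29 + 21) gives (1,4) = 57.
Using column 1: 9 + 61 + 21 + ? → (3,1) = 156 − 91 = 65.
Using column 4: 57 + 13 + 69 + ? → (3,4) = 156 − 139 = 17.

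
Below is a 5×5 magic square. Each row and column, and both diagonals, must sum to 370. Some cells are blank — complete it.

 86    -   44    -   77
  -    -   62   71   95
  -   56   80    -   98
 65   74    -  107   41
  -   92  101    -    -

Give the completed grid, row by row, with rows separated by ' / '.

86 110 44 53 77 / 104 38 62 71 95 / 47 56 80 89 98 / 65 74 83 107 41 / 68 92 101 50 59

The remaining cell in row 4 is (4,3) = 370 − 287 = 83.
Using column 5: 77 + 95 + 98 + 41 + ? → (5,5) = 370 − 311 = 59.
From main diagonal, 370 − (86 + 80 + 107 + 59) gives (2,2) = 38.
Anti-diagonal: 77 + 71 + 80 + 74 + ? = 370, so (5,1) = 68.
Row 2 needs 370; the known cells sum to 266, so (2,1) = 104.
The remaining cell in row 5 is (5,4) = 370 − 320 = 50.
Column 1 must total 370; the given cells sum to 323, so (3,1) = 47.
From column 2, 370 − (38 + 56 + 74 + 92) gives (1,2) = 110.
Using row 1: 86 + 110 + 44 + 77 + ? → (1,4) = 370 − 317 = 53.
Row 3: 47 + 56 + 80 + 98 + ? = 370, so (3,4) = 89.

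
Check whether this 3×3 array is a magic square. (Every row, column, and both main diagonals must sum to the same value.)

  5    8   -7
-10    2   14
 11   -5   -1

No — main diagonal sums to 6 but column 2 sums to 5.

Row 1: 5 + 8 + (-7) = 6.
Row 2: -10 + 2 + 14 = 6.
Row 3: 11 + (-5) + (-1) = 5.
Column 1: 5 + (-10) + 11 = 6.
Column 2: 8 + 2 + (-5) = 5.
Column 3: -7 + 14 + (-1) = 6.
Main diagonal: 5 + 2 + (-1) = 6.
Anti-diagonal: -7 + 2 + 11 = 6.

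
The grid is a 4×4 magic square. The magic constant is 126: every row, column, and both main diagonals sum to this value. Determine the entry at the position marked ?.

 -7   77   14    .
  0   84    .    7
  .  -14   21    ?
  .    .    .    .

The remaining cell in row 1 is (1,4) = 126 − 84 = 42.
Row 2 needs 126; the known cells sum to 91, so (2,3) = 35.
Using column 2: 77 + 84 + (-14) + ? → (4,2) = 126 − 147 = -21.
The remaining cell in column 3 is (4,3) = 126 − 70 = 56.
From main diagonal, 126 − (-7 + 84 + 21) gives (4,4) = 28.
From anti-diagonal, 126 − (42 + 35 + (-14)) gives (4,1) = 63.
Column 1 needs 126; the known cells sum to 56, so (3,1) = 70.
Column 4 must total 126; the given cells sum to 77, so (3,4) = 49.

49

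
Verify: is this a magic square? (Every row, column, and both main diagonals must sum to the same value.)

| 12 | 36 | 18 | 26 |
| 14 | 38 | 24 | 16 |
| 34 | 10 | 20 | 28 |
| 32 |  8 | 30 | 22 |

Row 1: 12 + 36 + 18 + 26 = 92.
Row 2: 14 + 38 + 24 + 16 = 92.
Row 3: 34 + 10 + 20 + 28 = 92.
Row 4: 32 + 8 + 30 + 22 = 92.
Column 1: 12 + 14 + 34 + 32 = 92.
Column 2: 36 + 38 + 10 + 8 = 92.
Column 3: 18 + 24 + 20 + 30 = 92.
Column 4: 26 + 16 + 28 + 22 = 92.
Main diagonal: 12 + 38 + 20 + 22 = 92.
Anti-diagonal: 26 + 24 + 10 + 32 = 92.
All lines sum to 92.

Yes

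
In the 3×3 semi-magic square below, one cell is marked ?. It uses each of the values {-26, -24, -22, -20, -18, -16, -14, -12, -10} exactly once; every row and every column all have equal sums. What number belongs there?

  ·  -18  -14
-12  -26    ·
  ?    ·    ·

The 9 entries sum to -162, so each line sums to -162/3 = -54.
Using row 1: -18 + (-14) + ? → (1,1) = -54 − (-32) = -22.
Row 2 must total -54; the given cells sum to -38, so (2,3) = -16.
From column 1, -54 − (-22 + (-12)) gives (3,1) = -20.

-20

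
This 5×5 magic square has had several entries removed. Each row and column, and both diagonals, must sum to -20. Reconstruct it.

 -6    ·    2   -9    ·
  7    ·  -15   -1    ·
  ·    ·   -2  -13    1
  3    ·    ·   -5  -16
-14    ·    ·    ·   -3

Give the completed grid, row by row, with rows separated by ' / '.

From column 1, -20 − (-6 + 7 + 3 + (-14)) gives (3,1) = -10.
Column 4 must total -20; the given cells sum to -28, so (5,4) = 8.
The remaining cell in main diagonal is (2,2) = -20 − (-16) = -4.
The remaining cell in row 2 is (2,5) = -20 − (-13) = -7.
Row 3: -10 + (-2) + (-13) + 1 + ? = -20, so (3,2) = 4.
Column 5 must total -20; the given cells sum to -25, so (1,5) = 5.
Anti-diagonal needs -20; the known cells sum to -12, so (4,2) = -8.
The remaining cell in row 1 is (1,2) = -20 − (-8) = -12.
Row 4 needs -20; the known cells sum to -26, so (4,3) = 6.
Column 2: -12 + (-4) + 4 + (-8) + ? = -20, so (5,2) = 0.
Column 3 needs -20; the known cells sum to -9, so (5,3) = -11.

-6 -12 2 -9 5 / 7 -4 -15 -1 -7 / -10 4 -2 -13 1 / 3 -8 6 -5 -16 / -14 0 -11 8 -3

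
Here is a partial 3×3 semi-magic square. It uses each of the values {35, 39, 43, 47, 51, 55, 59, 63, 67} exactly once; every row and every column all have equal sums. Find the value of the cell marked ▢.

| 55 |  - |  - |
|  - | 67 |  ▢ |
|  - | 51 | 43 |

47

The 9 entries sum to 459, so each line sums to 459/3 = 153.
Row 3: 51 + 43 + ? = 153, so (3,1) = 59.
Column 1 needs 153; the known cells sum to 114, so (2,1) = 39.
Using column 2: 67 + 51 + ? → (1,2) = 153 − 118 = 35.
From row 1, 153 − (55 + 35) gives (1,3) = 63.
The remaining cell in row 2 is (2,3) = 153 − 106 = 47.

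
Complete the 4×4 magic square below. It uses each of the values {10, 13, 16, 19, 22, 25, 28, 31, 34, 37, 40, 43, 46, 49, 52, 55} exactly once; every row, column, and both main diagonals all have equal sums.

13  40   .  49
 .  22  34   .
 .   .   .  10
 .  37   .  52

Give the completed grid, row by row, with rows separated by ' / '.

The 16 entries sum to 520, so each line sums to 520/4 = 130.
Row 1 needs 130; the known cells sum to 102, so (1,3) = 28.
Column 2 must total 130; the given cells sum to 99, so (3,2) = 31.
Column 4: 49 + 10 + 52 + ? = 130, so (2,4) = 19.
Using main diagonal: 13 + 22 + 52 + ? → (3,3) = 130 − 87 = 43.
Anti-diagonal: 49 + 34 + 31 + ? = 130, so (4,1) = 16.
Row 2 must total 130; the given cells sum to 75, so (2,1) = 55.
Row 3 must total 130; the given cells sum to 84, so (3,1) = 46.
Using row 4: 16 + 37 + 52 + ? → (4,3) = 130 − 105 = 25.

13 40 28 49 / 55 22 34 19 / 46 31 43 10 / 16 37 25 52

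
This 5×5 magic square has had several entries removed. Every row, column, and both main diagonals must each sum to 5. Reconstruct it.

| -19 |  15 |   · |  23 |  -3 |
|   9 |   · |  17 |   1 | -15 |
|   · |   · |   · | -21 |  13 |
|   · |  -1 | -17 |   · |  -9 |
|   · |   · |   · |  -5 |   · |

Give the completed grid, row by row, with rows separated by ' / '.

-19 15 -11 23 -3 / 9 -7 17 1 -15 / -13 21 5 -21 13 / 25 -1 -17 7 -9 / 3 -23 11 -5 19

From row 1, 5 − (-19 + 15 + 23 + (-3)) gives (1,3) = -11.
The remaining cell in row 2 is (2,2) = 5 − 12 = -7.
Column 4 must total 5; the given cells sum to -2, so (4,4) = 7.
Column 5 needs 5; the known cells sum to -14, so (5,5) = 19.
Using main diagonal: -19 + (-7) + 7 + 19 + ? → (3,3) = 5 − 0 = 5.
Anti-diagonal: -3 + 1 + 5 + (-1) + ? = 5, so (5,1) = 3.
Row 4 needs 5; the known cells sum to -20, so (4,1) = 25.
From column 1, 5 − (-19 + 9 + 25 + 3) gives (3,1) = -13.
Column 3 needs 5; the known cells sum to -6, so (5,3) = 11.
Using row 3: -13 + 5 + (-21) + 13 + ? → (3,2) = 5 − (-16) = 21.
From row 5, 5 − (3 + 11 + (-5) + 19) gives (5,2) = -23.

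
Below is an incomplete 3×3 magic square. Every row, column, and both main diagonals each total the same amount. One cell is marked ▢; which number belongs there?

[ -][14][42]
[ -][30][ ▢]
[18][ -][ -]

Anti-diagonal is complete and sums to 90; that is the magic constant.
The remaining cell in row 1 is (1,1) = 90 − 56 = 34.
Column 1 needs 90; the known cells sum to 52, so (2,1) = 38.
The remaining cell in column 2 is (3,2) = 90 − 44 = 46.
Main diagonal must total 90; the given cells sum to 64, so (3,3) = 26.
The remaining cell in row 2 is (2,3) = 90 − 68 = 22.

22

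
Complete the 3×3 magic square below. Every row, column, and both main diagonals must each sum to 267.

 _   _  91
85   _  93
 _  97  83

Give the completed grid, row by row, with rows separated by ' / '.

95 81 91 / 85 89 93 / 87 97 83

From row 2, 267 − (85 + 93) gives (2,2) = 89.
From row 3, 267 − (97 + 83) gives (3,1) = 87.
The remaining cell in column 1 is (1,1) = 267 − 172 = 95.
The remaining cell in column 2 is (1,2) = 267 − 186 = 81.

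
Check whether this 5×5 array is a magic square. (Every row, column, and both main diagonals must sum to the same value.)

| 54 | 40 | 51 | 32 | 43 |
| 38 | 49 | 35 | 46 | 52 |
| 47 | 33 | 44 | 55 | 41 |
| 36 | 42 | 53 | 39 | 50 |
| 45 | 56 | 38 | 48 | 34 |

No — main diagonal sums to 220 but row 5 sums to 221.

Row 1: 54 + 40 + 51 + 32 + 43 = 220.
Row 2: 38 + 49 + 35 + 46 + 52 = 220.
Row 3: 47 + 33 + 44 + 55 + 41 = 220.
Row 4: 36 + 42 + 53 + 39 + 50 = 220.
Row 5: 45 + 56 + 38 + 48 + 34 = 221.
Column 1: 54 + 38 + 47 + 36 + 45 = 220.
Column 2: 40 + 49 + 33 + 42 + 56 = 220.
Column 3: 51 + 35 + 44 + 53 + 38 = 221.
Column 4: 32 + 46 + 55 + 39 + 48 = 220.
Column 5: 43 + 52 + 41 + 50 + 34 = 220.
Main diagonal: 54 + 49 + 44 + 39 + 34 = 220.
Anti-diagonal: 43 + 46 + 44 + 42 + 45 = 220.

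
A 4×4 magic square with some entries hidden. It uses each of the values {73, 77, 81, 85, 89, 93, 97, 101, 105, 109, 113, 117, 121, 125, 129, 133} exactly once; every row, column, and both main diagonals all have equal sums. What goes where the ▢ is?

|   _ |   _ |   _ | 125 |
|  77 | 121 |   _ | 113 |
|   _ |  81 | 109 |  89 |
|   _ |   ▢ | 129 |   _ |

93

The 16 entries sum to 1648, so each line sums to 1648/4 = 412.
The remaining cell in row 2 is (2,3) = 412 − 311 = 101.
Using row 3: 81 + 109 + 89 + ? → (3,1) = 412 − 279 = 133.
Column 3 needs 412; the known cells sum to 339, so (1,3) = 73.
Column 4 must total 412; the given cells sum to 327, so (4,4) = 85.
Main diagonal needs 412; the known cells sum to 315, so (1,1) = 97.
The remaining cell in anti-diagonal is (4,1) = 412 − 307 = 105.
From row 1, 412 − (97 + 73 + 125) gives (1,2) = 117.
The remaining cell in row 4 is (4,2) = 412 − 319 = 93.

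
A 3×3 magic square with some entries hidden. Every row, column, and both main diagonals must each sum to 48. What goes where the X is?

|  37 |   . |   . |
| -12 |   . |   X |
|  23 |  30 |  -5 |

Main diagonal must total 48; the given cells sum to 32, so (2,2) = 16.
From anti-diagonal, 48 − (16 + 23) gives (1,3) = 9.
From row 1, 48 − (37 + 9) gives (1,2) = 2.
Using row 2: -12 + 16 + ? → (2,3) = 48 − 4 = 44.

44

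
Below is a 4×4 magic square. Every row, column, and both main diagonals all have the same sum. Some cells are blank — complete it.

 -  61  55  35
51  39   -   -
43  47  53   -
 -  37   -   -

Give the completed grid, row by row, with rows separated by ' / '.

33 61 55 35 / 51 39 45 49 / 43 47 53 41 / 57 37 31 59

Column 2 is already complete: 61 + 39 + 47 + 37 = 184, so that is the magic constant.
Row 1 must total 184; the given cells sum to 151, so (1,1) = 33.
From row 3, 184 − (43 + 47 + 53) gives (3,4) = 41.
Using column 1: 33 + 51 + 43 + ? → (4,1) = 184 − 127 = 57.
Main diagonal needs 184; the known cells sum to 125, so (4,4) = 59.
From anti-diagonal, 184 − (35 + 47 + 57) gives (2,3) = 45.
Row 2 needs 184; the known cells sum to 135, so (2,4) = 49.
Row 4 must total 184; the given cells sum to 153, so (4,3) = 31.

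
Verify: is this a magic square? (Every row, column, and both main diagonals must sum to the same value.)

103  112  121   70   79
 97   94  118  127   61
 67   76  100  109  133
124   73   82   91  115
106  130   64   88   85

No — anti-diagonal sums to 485 but row 5 sums to 473.

Row 1: 103 + 112 + 121 + 70 + 79 = 485.
Row 2: 97 + 94 + 118 + 127 + 61 = 497.
Row 3: 67 + 76 + 100 + 109 + 133 = 485.
Row 4: 124 + 73 + 82 + 91 + 115 = 485.
Row 5: 106 + 130 + 64 + 88 + 85 = 473.
Column 1: 103 + 97 + 67 + 124 + 106 = 497.
Column 2: 112 + 94 + 76 + 73 + 130 = 485.
Column 3: 121 + 118 + 100 + 82 + 64 = 485.
Column 4: 70 + 127 + 109 + 91 + 88 = 485.
Column 5: 79 + 61 + 133 + 115 + 85 = 473.
Main diagonal: 103 + 94 + 100 + 91 + 85 = 473.
Anti-diagonal: 79 + 127 + 100 + 73 + 106 = 485.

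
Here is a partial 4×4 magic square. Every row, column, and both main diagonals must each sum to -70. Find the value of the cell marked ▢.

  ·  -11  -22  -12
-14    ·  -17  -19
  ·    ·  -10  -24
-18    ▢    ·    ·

-16

Row 1 needs -70; the known cells sum to -45, so (1,1) = -25.
From row 2, -70 − (-14 + (-17) + (-19)) gives (2,2) = -20.
The remaining cell in column 1 is (3,1) = -70 − (-57) = -13.
Column 3 must total -70; the given cells sum to -49, so (4,3) = -21.
Using column 4: -12 + (-19) + (-24) + ? → (4,4) = -70 − (-55) = -15.
The remaining cell in anti-diagonal is (3,2) = -70 − (-47) = -23.
Row 4: -18 + (-21) + (-15) + ? = -70, so (4,2) = -16.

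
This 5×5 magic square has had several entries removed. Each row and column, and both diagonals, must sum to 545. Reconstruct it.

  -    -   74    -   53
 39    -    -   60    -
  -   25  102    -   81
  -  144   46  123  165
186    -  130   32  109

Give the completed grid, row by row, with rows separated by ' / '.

Using row 4: 144 + 46 + 123 + 165 + ? → (4,1) = 545 − 478 = 67.
Row 5: 186 + 130 + 32 + 109 + ? = 545, so (5,2) = 88.
Column 3 must total 545; the given cells sum to 352, so (2,3) = 193.
Column 5: 53 + 81 + 165 + 109 + ? = 545, so (2,5) = 137.
Row 2 must total 545; the given cells sum to 429, so (2,2) = 116.
The remaining cell in column 2 is (1,2) = 545 − 373 = 172.
Main diagonal needs 545; the known cells sum to 450, so (1,1) = 95.
Using row 1: 95 + 172 + 74 + 53 + ? → (1,4) = 545 − 394 = 151.
Using column 1: 95 + 39 + 67 + 186 + ? → (3,1) = 545 − 387 = 158.
Using column 4: 151 + 60 + 123 + 32 + ? → (3,4) = 545 − 366 = 179.

95 172 74 151 53 / 39 116 193 60 137 / 158 25 102 179 81 / 67 144 46 123 165 / 186 88 130 32 109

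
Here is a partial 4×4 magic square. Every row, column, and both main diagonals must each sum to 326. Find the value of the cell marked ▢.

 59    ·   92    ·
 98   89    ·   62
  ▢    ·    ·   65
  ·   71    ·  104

Row 2 must total 326; the given cells sum to 249, so (2,3) = 77.
Column 4: 62 + 65 + 104 + ? = 326, so (1,4) = 95.
From main diagonal, 326 − (59 + 89 + 104) gives (3,3) = 74.
From row 1, 326 − (59 + 92 + 95) gives (1,2) = 80.
Using column 2: 80 + 89 + 71 + ? → (3,2) = 326 − 240 = 86.
Column 3: 92 + 77 + 74 + ? = 326, so (4,3) = 83.
The remaining cell in anti-diagonal is (4,1) = 326 − 258 = 68.
The remaining cell in row 3 is (3,1) = 326 − 225 = 101.

101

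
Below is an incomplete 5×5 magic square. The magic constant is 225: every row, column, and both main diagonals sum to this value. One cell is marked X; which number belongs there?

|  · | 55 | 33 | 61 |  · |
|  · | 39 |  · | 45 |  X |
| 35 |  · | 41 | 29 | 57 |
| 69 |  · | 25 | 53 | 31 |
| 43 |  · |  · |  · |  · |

23

Row 3 needs 225; the known cells sum to 162, so (3,2) = 63.
Row 4 needs 225; the known cells sum to 178, so (4,2) = 47.
The remaining cell in column 2 is (5,2) = 225 − 204 = 21.
Column 4: 61 + 45 + 29 + 53 + ? = 225, so (5,4) = 37.
The remaining cell in anti-diagonal is (1,5) = 225 − 176 = 49.
Row 1: 55 + 33 + 61 + 49 + ? = 225, so (1,1) = 27.
Using column 1: 27 + 35 + 69 + 43 + ? → (2,1) = 225 − 174 = 51.
Main diagonal must total 225; the given cells sum to 160, so (5,5) = 65.
From row 5, 225 − (43 + 21 + 37 + 65) gives (5,3) = 59.
Using column 3: 33 + 41 + 25 + 59 + ? → (2,3) = 225 − 158 = 67.
Column 5: 49 + 57 + 31 + 65 + ? = 225, so (2,5) = 23.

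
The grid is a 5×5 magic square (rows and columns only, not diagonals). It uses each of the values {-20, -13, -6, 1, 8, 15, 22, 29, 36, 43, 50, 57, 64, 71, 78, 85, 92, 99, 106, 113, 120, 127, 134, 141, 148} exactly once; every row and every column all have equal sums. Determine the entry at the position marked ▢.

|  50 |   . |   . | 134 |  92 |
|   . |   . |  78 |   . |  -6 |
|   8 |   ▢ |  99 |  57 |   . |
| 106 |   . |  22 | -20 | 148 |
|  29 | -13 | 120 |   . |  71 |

141

The 25 entries sum to 1600, so each line sums to 1600/5 = 320.
Using row 4: 106 + 22 + (-20) + 148 + ? → (4,2) = 320 − 256 = 64.
Row 5 must total 320; the given cells sum to 207, so (5,4) = 113.
Column 1: 50 + 8 + 106 + 29 + ? = 320, so (2,1) = 127.
From column 3, 320 − (78 + 99 + 22 + 120) gives (1,3) = 1.
Column 4: 134 + 57 + (-20) + 113 + ? = 320, so (2,4) = 36.
Column 5 must total 320; the given cells sum to 305, so (3,5) = 15.
Row 1 needs 320; the known cells sum to 277, so (1,2) = 43.
Row 2 needs 320; the known cells sum to 235, so (2,2) = 85.
Row 3: 8 + 99 + 57 + 15 + ? = 320, so (3,2) = 141.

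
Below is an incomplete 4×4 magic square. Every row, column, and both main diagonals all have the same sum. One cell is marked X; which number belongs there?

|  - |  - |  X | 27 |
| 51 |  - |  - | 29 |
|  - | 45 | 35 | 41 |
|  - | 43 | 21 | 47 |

Column 4 is complete and sums to 144; that is the magic constant.
Using row 3: 45 + 35 + 41 + ? → (3,1) = 144 − 121 = 23.
Row 4 needs 144; the known cells sum to 111, so (4,1) = 33.
Using column 1: 51 + 23 + 33 + ? → (1,1) = 144 − 107 = 37.
The remaining cell in main diagonal is (2,2) = 144 − 119 = 25.
Anti-diagonal: 27 + 45 + 33 + ? = 144, so (2,3) = 39.
Column 2: 25 + 45 + 43 + ? = 144, so (1,2) = 31.
Column 3 needs 144; the known cells sum to 95, so (1,3) = 49.

49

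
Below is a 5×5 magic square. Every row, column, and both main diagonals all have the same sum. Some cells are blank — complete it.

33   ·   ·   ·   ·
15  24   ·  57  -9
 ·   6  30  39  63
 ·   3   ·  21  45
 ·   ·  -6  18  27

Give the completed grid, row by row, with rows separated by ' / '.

33 42 51 0 9 / 15 24 48 57 -9 / -3 6 30 39 63 / 54 3 12 21 45 / 36 60 -6 18 27

Main diagonal is already complete: 33 + 24 + 30 + 21 + 27 = 135, so that is the magic constant.
The remaining cell in row 2 is (2,3) = 135 − 87 = 48.
Using row 3: 6 + 30 + 39 + 63 + ? → (3,1) = 135 − 138 = -3.
Using column 4: 57 + 39 + 21 + 18 + ? → (1,4) = 135 − 135 = 0.
Column 5: -9 + 63 + 45 + 27 + ? = 135, so (1,5) = 9.
Anti-diagonal: 9 + 57 + 30 + 3 + ? = 135, so (5,1) = 36.
From row 5, 135 − (36 + (-6) + 18 + 27) gives (5,2) = 60.
Column 1 needs 135; the known cells sum to 81, so (4,1) = 54.
From column 2, 135 − (24 + 6 + 3 + 60) gives (1,2) = 42.
Row 1 must total 135; the given cells sum to 84, so (1,3) = 51.
Row 4: 54 + 3 + 21 + 45 + ? = 135, so (4,3) = 12.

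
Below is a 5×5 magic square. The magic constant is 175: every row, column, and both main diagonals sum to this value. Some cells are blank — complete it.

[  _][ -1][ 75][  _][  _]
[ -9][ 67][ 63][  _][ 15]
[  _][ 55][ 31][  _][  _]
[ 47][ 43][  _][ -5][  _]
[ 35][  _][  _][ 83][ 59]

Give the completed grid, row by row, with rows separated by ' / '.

23 -1 75 51 27 / -9 67 63 39 15 / 79 55 31 7 3 / 47 43 19 -5 71 / 35 11 -13 83 59

Row 2 needs 175; the known cells sum to 136, so (2,4) = 39.
Column 2 needs 175; the known cells sum to 164, so (5,2) = 11.
From main diagonal, 175 − (67 + 31 + (-5) + 59) gives (1,1) = 23.
Using anti-diagonal: 39 + 31 + 43 + 35 + ? → (1,5) = 175 − 148 = 27.
Row 1 must total 175; the given cells sum to 124, so (1,4) = 51.
The remaining cell in row 5 is (5,3) = 175 − 188 = -13.
Column 1: 23 + (-9) + 47 + 35 + ? = 175, so (3,1) = 79.
Column 3: 75 + 63 + 31 + (-13) + ? = 175, so (4,3) = 19.
From column 4, 175 − (51 + 39 + (-5) + 83) gives (3,4) = 7.
The remaining cell in row 3 is (3,5) = 175 − 172 = 3.
From row 4, 175 − (47 + 43 + 19 + (-5)) gives (4,5) = 71.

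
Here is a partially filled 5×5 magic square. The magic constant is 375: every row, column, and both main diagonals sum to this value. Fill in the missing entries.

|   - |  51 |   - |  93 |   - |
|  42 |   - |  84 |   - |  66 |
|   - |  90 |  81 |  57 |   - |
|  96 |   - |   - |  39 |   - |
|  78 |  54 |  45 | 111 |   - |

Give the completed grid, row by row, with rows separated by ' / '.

60 51 102 93 69 / 42 108 84 75 66 / 99 90 81 57 48 / 96 72 63 39 105 / 78 54 45 111 87

Using row 5: 78 + 54 + 45 + 111 + ? → (5,5) = 375 − 288 = 87.
Using column 4: 93 + 57 + 39 + 111 + ? → (2,4) = 375 − 300 = 75.
Row 2 must total 375; the given cells sum to 267, so (2,2) = 108.
Using column 2: 51 + 108 + 90 + 54 + ? → (4,2) = 375 − 303 = 72.
The remaining cell in main diagonal is (1,1) = 375 − 315 = 60.
Anti-diagonal: 75 + 81 + 72 + 78 + ? = 375, so (1,5) = 69.
Using row 1: 60 + 51 + 93 + 69 + ? → (1,3) = 375 − 273 = 102.
From column 1, 375 − (60 + 42 + 96 + 78) gives (3,1) = 99.
Column 3: 102 + 84 + 81 + 45 + ? = 375, so (4,3) = 63.
Row 3 must total 375; the given cells sum to 327, so (3,5) = 48.
Using row 4: 96 + 72 + 63 + 39 + ? → (4,5) = 375 − 270 = 105.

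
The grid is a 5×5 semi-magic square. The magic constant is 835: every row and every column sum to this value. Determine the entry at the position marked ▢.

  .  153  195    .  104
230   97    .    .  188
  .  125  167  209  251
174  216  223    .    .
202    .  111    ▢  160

Row 3 must total 835; the given cells sum to 752, so (3,1) = 83.
The remaining cell in column 1 is (1,1) = 835 − 689 = 146.
Column 2 needs 835; the known cells sum to 591, so (5,2) = 244.
The remaining cell in column 3 is (2,3) = 835 − 696 = 139.
From column 5, 835 − (104 + 188 + 251 + 160) gives (4,5) = 132.
Row 1: 146 + 153 + 195 + 104 + ? = 835, so (1,4) = 237.
Row 2 needs 835; the known cells sum to 654, so (2,4) = 181.
The remaining cell in row 4 is (4,4) = 835 − 745 = 90.
Row 5 needs 835; the known cells sum to 717, so (5,4) = 118.

118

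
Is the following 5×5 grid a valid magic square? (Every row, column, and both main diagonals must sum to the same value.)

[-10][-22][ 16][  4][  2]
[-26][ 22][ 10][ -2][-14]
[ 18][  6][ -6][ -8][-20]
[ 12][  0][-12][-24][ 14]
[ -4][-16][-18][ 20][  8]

Row 1: -10 + (-22) + 16 + 4 + 2 = -10.
Row 2: -26 + 22 + 10 + (-2) + (-14) = -10.
Row 3: 18 + 6 + (-6) + (-8) + (-20) = -10.
Row 4: 12 + 0 + (-12) + (-24) + 14 = -10.
Row 5: -4 + (-16) + (-18) + 20 + 8 = -10.
Column 1: -10 + (-26) + 18 + 12 + (-4) = -10.
Column 2: -22 + 22 + 6 + 0 + (-16) = -10.
Column 3: 16 + 10 + (-6) + (-12) + (-18) = -10.
Column 4: 4 + (-2) + (-8) + (-24) + 20 = -10.
Column 5: 2 + (-14) + (-20) + 14 + 8 = -10.
Main diagonal: -10 + 22 + (-6) + (-24) + 8 = -10.
Anti-diagonal: 2 + (-2) + (-6) + 0 + (-4) = -10.
All lines sum to -10.

Yes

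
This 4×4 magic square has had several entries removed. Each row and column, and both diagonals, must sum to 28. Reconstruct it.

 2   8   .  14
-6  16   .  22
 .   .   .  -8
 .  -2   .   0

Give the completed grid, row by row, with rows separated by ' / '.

From row 1, 28 − (2 + 8 + 14) gives (1,3) = 4.
Row 2 needs 28; the known cells sum to 32, so (2,3) = -4.
Column 2 must total 28; the given cells sum to 22, so (3,2) = 6.
Using main diagonal: 2 + 16 + 0 + ? → (3,3) = 28 − 18 = 10.
Anti-diagonal: 14 + (-4) + 6 + ? = 28, so (4,1) = 12.
From row 3, 28 − (6 + 10 + (-8)) gives (3,1) = 20.
Row 4: 12 + (-2) + 0 + ? = 28, so (4,3) = 18.

2 8 4 14 / -6 16 -4 22 / 20 6 10 -8 / 12 -2 18 0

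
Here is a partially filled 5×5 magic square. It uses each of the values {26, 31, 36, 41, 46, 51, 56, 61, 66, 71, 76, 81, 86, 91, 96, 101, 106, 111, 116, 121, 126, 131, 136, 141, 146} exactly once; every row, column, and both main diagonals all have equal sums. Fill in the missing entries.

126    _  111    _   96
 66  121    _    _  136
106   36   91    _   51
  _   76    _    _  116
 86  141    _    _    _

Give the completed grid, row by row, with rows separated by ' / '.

126 56 111 41 96 / 66 121 26 81 136 / 106 36 91 146 51 / 46 76 131 61 116 / 86 141 71 101 31

The 25 entries sum to 2150, so each line sums to 2150/5 = 430.
From row 3, 430 − (106 + 36 + 91 + 51) gives (3,4) = 146.
Column 1 must total 430; the given cells sum to 384, so (4,1) = 46.
The remaining cell in column 2 is (1,2) = 430 − 374 = 56.
Column 5: 96 + 136 + 51 + 116 + ? = 430, so (5,5) = 31.
Main diagonal: 126 + 121 + 91 + 31 + ? = 430, so (4,4) = 61.
Using anti-diagonal: 96 + 91 + 76 + 86 + ? → (2,4) = 430 − 349 = 81.
From row 1, 430 − (126 + 56 + 111 + 96) gives (1,4) = 41.
Row 2 must total 430; the given cells sum to 404, so (2,3) = 26.
Row 4 needs 430; the known cells sum to 299, so (4,3) = 131.
Column 3 must total 430; the given cells sum to 359, so (5,3) = 71.
Column 4 needs 430; the known cells sum to 329, so (5,4) = 101.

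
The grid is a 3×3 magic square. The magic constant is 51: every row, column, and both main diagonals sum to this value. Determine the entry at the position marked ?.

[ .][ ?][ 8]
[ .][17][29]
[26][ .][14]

Row 2 needs 51; the known cells sum to 46, so (2,1) = 5.
Using row 3: 26 + 14 + ? → (3,2) = 51 − 40 = 11.
Column 1 must total 51; the given cells sum to 31, so (1,1) = 20.
Column 2 must total 51; the given cells sum to 28, so (1,2) = 23.

23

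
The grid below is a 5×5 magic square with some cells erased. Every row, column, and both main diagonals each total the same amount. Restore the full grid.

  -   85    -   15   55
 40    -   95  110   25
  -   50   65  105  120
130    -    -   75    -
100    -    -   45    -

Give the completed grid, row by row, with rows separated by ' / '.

70 85 125 15 55 / 40 80 95 110 25 / 10 50 65 105 120 / 130 20 35 75 90 / 100 115 30 45 60

Column 4 is already complete: 15 + 110 + 105 + 75 + 45 = 350, so that is the magic constant.
Row 2 must total 350; the given cells sum to 270, so (2,2) = 80.
Row 3: 50 + 65 + 105 + 120 + ? = 350, so (3,1) = 10.
From column 1, 350 − (40 + 10 + 130 + 100) gives (1,1) = 70.
From main diagonal, 350 − (70 + 80 + 65 + 75) gives (5,5) = 60.
Anti-diagonal: 55 + 110 + 65 + 100 + ? = 350, so (4,2) = 20.
From row 1, 350 − (70 + 85 + 15 + 55) gives (1,3) = 125.
From column 2, 350 − (85 + 80 + 50 + 20) gives (5,2) = 115.
Using column 5: 55 + 25 + 120 + 60 + ? → (4,5) = 350 − 260 = 90.
Row 4 needs 350; the known cells sum to 315, so (4,3) = 35.
Row 5: 100 + 115 + 45 + 60 + ? = 350, so (5,3) = 30.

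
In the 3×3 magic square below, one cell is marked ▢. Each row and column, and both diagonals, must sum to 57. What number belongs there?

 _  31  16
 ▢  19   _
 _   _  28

25

The remaining cell in row 1 is (1,1) = 57 − 47 = 10.
Using column 2: 31 + 19 + ? → (3,2) = 57 − 50 = 7.
The remaining cell in column 3 is (2,3) = 57 − 44 = 13.
Anti-diagonal needs 57; the known cells sum to 35, so (3,1) = 22.
Row 2: 19 + 13 + ? = 57, so (2,1) = 25.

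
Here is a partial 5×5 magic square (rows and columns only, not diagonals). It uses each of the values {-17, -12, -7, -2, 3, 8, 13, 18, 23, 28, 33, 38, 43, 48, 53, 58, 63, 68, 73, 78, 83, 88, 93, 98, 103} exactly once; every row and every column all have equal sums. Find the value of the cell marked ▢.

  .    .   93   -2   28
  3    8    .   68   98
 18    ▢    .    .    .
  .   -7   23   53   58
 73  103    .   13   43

The 25 entries sum to 1075, so each line sums to 1075/5 = 215.
The remaining cell in row 2 is (2,3) = 215 − 177 = 38.
From row 4, 215 − (-7 + 23 + 53 + 58) gives (4,1) = 88.
Row 5 needs 215; the known cells sum to 232, so (5,3) = -17.
Column 1 must total 215; the given cells sum to 182, so (1,1) = 33.
The remaining cell in column 3 is (3,3) = 215 − 137 = 78.
From column 4, 215 − (-2 + 68 + 53 + 13) gives (3,4) = 83.
Column 5 needs 215; the known cells sum to 227, so (3,5) = -12.
Using row 1: 33 + 93 + (-2) + 28 + ? → (1,2) = 215 − 152 = 63.
Row 3 must total 215; the given cells sum to 167, so (3,2) = 48.

48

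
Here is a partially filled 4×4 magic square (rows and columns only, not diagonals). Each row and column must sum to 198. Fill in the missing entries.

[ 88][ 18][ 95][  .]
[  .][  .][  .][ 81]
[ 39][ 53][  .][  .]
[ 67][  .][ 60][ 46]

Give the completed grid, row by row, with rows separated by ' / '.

88 18 95 -3 / 4 102 11 81 / 39 53 32 74 / 67 25 60 46

The remaining cell in row 1 is (1,4) = 198 − 201 = -3.
Row 4 must total 198; the given cells sum to 173, so (4,2) = 25.
Using column 1: 88 + 39 + 67 + ? → (2,1) = 198 − 194 = 4.
Using column 2: 18 + 53 + 25 + ? → (2,2) = 198 − 96 = 102.
Using column 4: -3 + 81 + 46 + ? → (3,4) = 198 − 124 = 74.
Row 2 must total 198; the given cells sum to 187, so (2,3) = 11.
Row 3: 39 + 53 + 74 + ? = 198, so (3,3) = 32.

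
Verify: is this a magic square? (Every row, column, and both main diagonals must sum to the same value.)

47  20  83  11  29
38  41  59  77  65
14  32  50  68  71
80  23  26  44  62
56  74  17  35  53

Row 1: 47 + 20 + 83 + 11 + 29 = 190.
Row 2: 38 + 41 + 59 + 77 + 65 = 280.
Row 3: 14 + 32 + 50 + 68 + 71 = 235.
Row 4: 80 + 23 + 26 + 44 + 62 = 235.
Row 5: 56 + 74 + 17 + 35 + 53 = 235.
Column 1: 47 + 38 + 14 + 80 + 56 = 235.
Column 2: 20 + 41 + 32 + 23 + 74 = 190.
Column 3: 83 + 59 + 50 + 26 + 17 = 235.
Column 4: 11 + 77 + 68 + 44 + 35 = 235.
Column 5: 29 + 65 + 71 + 62 + 53 = 280.
Main diagonal: 47 + 41 + 50 + 44 + 53 = 235.
Anti-diagonal: 29 + 77 + 50 + 23 + 56 = 235.

No — column 5 sums to 280 but row 4 sums to 235.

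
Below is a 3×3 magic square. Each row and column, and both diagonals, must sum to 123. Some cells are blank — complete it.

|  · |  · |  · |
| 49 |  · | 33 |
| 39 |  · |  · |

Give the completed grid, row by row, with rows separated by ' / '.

Row 2 needs 123; the known cells sum to 82, so (2,2) = 41.
From column 1, 123 − (49 + 39) gives (1,1) = 35.
Main diagonal needs 123; the known cells sum to 76, so (3,3) = 47.
From anti-diagonal, 123 − (41 + 39) gives (1,3) = 43.
Row 1: 35 + 43 + ? = 123, so (1,2) = 45.
Row 3: 39 + 47 + ? = 123, so (3,2) = 37.

35 45 43 / 49 41 33 / 39 37 47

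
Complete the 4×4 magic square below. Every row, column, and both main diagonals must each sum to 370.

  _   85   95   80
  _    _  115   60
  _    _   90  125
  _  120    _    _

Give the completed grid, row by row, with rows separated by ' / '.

110 85 95 80 / 130 65 115 60 / 55 100 90 125 / 75 120 70 105

From row 1, 370 − (85 + 95 + 80) gives (1,1) = 110.
Column 3: 95 + 115 + 90 + ? = 370, so (4,3) = 70.
Column 4 needs 370; the known cells sum to 265, so (4,4) = 105.
Using main diagonal: 110 + 90 + 105 + ? → (2,2) = 370 − 305 = 65.
Row 2 must total 370; the given cells sum to 240, so (2,1) = 130.
Using row 4: 120 + 70 + 105 + ? → (4,1) = 370 − 295 = 75.
The remaining cell in column 1 is (3,1) = 370 − 315 = 55.
Column 2 needs 370; the known cells sum to 270, so (3,2) = 100.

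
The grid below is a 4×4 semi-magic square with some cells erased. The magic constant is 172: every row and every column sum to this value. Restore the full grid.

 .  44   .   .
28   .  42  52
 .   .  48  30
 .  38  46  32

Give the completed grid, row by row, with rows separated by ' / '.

Row 2: 28 + 42 + 52 + ? = 172, so (2,2) = 50.
From row 4, 172 − (38 + 46 + 32) gives (4,1) = 56.
Column 2 must total 172; the given cells sum to 132, so (3,2) = 40.
Using column 3: 42 + 48 + 46 + ? → (1,3) = 172 − 136 = 36.
Column 4: 52 + 30 + 32 + ? = 172, so (1,4) = 58.
Row 1 must total 172; the given cells sum to 138, so (1,1) = 34.
From row 3, 172 − (40 + 48 + 30) gives (3,1) = 54.

34 44 36 58 / 28 50 42 52 / 54 40 48 30 / 56 38 46 32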